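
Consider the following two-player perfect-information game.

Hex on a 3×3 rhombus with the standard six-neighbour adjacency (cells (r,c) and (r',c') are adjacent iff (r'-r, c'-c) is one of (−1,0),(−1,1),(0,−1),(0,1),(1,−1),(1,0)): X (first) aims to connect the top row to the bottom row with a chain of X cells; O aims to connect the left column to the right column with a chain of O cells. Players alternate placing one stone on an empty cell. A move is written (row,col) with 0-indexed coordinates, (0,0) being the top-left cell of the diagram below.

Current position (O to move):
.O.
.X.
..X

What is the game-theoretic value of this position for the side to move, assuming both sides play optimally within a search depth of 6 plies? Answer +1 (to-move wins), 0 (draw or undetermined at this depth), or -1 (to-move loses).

value(.O./.X./..X, O) = +1

p1 O@[.O./.X./..X]: (0,0)[OO./.X./..X]-1 (0,2)[.OO/.X./..X]+1* (1,0)[.O./OX./..X]-1 (1,2)[.O./.XO/..X]-1 (2,0)[.O./.X./O.X]-1 (2,1)[.O./.X./.OX]-1
p2 X@[.OO/.X./..X]: (0,0)[XOO/.X./..X]-1* (1,0)[.OO/XX./..X]-1 (1,2)[.OO/.XX/..X]-1 (2,0)[.OO/.X./X.X]-1 (2,1)[.OO/.X./.XX]-1
p3 O@[XOO/.X./..X]: (1,0)[XOO/OX./..X]+1* (1,2)[XOO/.XO/..X]-1 (2,0)[XOO/.X./O.X]-1 (2,1)[XOO/.X./.OX]-1
p4 X@[XOO/OX./..X] terminal -1; root [.O./.X./..X] d6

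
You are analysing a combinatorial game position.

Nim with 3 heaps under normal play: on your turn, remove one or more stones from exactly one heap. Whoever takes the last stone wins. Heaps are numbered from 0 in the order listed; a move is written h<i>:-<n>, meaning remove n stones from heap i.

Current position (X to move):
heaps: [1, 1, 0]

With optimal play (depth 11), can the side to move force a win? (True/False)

X winning at [(1,1,0)]: False

[(1,1,0)] X move#1: h0:-1:-1/(0,1,0)*, h1:-1:-1/(1,0,0)
[(0,1,0)] O move#2: h1:-1:+1/(0,0,0)*
[(0,0,0)] end (terminal -1, X#3); searched (1,1,0) to 11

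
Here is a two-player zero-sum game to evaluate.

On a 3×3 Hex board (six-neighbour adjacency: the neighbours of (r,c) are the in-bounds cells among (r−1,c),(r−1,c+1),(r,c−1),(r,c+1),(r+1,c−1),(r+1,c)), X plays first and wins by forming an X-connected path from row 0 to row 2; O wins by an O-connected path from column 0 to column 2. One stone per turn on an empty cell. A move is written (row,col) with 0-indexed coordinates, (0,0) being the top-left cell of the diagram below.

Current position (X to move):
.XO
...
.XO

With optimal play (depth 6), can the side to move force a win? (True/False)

X winning at [.XO/.../.XO]: True

ply 1, X at .XO/.../.XO | (0,0)=-1→XXO/.../.XO; (1,0)=+1→.XO/X../.XO*; (1,1)=+1→.XO/.X./.XO; (1,2)=-1→.XO/..X/.XO; (2,0)=+1→.XO/.../XXO
ply 2, O at .XO/X../.XO | (0,0)=-1→OXO/X../.XO*; (1,1)=-1→.XO/XO./.XO; (1,2)=-1→.XO/X.O/.XO; (2,0)=-1→.XO/X../OXO
ply 3, X at OXO/X../.XO | (1,1)=+1→OXO/XX./.XO*; (1,2)=+1→OXO/X.X/.XO; (2,0)=+1→OXO/X../XXO
ply 4: OXO/XX./.XO is terminal -1 (O); from .XO/.../.XO depth 6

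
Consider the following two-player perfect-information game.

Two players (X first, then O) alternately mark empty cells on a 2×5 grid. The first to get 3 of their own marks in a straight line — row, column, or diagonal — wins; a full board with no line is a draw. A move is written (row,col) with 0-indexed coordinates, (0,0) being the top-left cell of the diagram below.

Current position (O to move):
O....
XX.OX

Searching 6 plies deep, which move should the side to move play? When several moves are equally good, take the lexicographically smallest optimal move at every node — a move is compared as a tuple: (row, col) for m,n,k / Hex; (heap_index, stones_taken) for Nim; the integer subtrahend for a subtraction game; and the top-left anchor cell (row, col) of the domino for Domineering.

ply 1, O at O..../XX.OX | (0,1)=-1→OO.../XX.OX; (0,2)=-1→O.O../XX.OX; (0,3)=-1→O..O./XX.OX; (0,4)=-1→O...O/XX.OX; (1,2)=+0→O..../XXOOX*
ply 2, X at O..../XXOOX | (0,1)=+0→OX.../XXOOX*; (0,2)=+0→O.X../XXOOX; (0,3)=+0→O..X./XXOOX; (0,4)=+0→O...X/XXOOX
ply 3, O at OX.../XXOOX | (0,2)=+0→OXO../XXOOX*; (0,3)=+0→OX.O./XXOOX; (0,4)=+0→OX..O/XXOOX
ply 4, X at OXO../XXOOX | (0,3)=+0→OXOX./XXOOX*; (0,4)=+0→OXO.X/XXOOX
ply 5, O at OXOX./XXOOX | (0,4)=+0→OXOXO/XXOOX*
ply 6: OXOXO/XXOOX is terminal +0 (X); from O..../XX.OX depth 6

O's best at [O..../XX.OX]: (1,2)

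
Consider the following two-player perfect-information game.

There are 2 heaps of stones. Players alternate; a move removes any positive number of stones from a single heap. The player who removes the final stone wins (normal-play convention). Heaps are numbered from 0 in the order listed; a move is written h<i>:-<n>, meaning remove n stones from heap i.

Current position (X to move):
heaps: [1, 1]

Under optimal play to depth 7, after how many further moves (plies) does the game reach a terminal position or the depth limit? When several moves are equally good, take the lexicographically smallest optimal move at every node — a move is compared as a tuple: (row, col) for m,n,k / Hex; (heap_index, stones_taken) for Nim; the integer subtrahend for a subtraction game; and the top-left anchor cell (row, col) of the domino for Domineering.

PV length from [(1,1)]: 2 plies

p1 X@[(1,1)]: h0:-1[(0,1)]-1* h1:-1[(1,0)]-1
p2 O@[(0,1)]: h1:-1[(0,0)]+1*
p3 X@[(0,0)] terminal -1; root [(1,1)] d7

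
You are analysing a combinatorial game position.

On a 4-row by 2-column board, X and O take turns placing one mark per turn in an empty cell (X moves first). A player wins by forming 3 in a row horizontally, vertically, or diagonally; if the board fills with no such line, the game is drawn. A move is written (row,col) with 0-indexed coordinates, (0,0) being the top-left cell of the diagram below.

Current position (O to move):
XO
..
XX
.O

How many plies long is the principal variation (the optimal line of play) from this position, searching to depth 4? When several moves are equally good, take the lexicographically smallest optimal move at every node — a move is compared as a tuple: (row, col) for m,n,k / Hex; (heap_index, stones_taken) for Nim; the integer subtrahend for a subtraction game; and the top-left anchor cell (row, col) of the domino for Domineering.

PV length from [XO/../XX/.O]: 3 plies

p1 O@[XO/../XX/.O]: (1,0)[XO/O./XX/.O]+0* (1,1)[XO/.O/XX/.O]-1 (3,0)[XO/../XX/OO]-1
p2 X@[XO/O./XX/.O]: (1,1)[XO/OX/XX/.O]+0* (3,0)[XO/O./XX/XO]+0
p3 O@[XO/OX/XX/.O]: (3,0)[XO/OX/XX/OO]+0*
p4 X@[XO/OX/XX/OO] terminal +0; root [XO/../XX/.O] d4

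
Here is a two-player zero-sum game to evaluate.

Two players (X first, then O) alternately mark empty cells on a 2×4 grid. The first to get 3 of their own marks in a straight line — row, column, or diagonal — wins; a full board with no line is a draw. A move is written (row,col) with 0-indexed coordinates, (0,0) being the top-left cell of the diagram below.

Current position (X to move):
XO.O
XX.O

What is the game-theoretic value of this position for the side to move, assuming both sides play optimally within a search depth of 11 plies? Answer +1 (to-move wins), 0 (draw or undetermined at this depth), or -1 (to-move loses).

[XO.O/XX.O] X move#1: (0,2):+0/XOXO/XX.O, (1,2):+1/XO.O/XXXO*
[XO.O/XXXO] end (terminal -1, O#2); searched XO.O/XX.O to 11

value(XO.O/XX.O, X) = +1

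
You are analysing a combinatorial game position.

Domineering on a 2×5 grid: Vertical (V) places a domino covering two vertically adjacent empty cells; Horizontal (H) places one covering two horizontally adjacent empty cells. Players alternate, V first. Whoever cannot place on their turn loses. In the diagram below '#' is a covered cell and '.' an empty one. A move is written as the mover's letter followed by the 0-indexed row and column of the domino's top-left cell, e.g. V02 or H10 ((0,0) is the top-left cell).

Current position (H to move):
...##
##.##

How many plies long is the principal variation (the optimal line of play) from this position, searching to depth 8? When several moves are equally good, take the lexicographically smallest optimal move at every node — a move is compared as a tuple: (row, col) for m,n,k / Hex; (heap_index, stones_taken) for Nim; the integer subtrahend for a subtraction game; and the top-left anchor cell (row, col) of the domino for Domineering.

ply 1, H at ...##/##.## | H00=-1→##.##/##.##; H01=+1→.####/##.##*
ply 2: .####/##.## is terminal -1 (V); from ...##/##.## depth 8

PV length from [...##/##.##]: 1 ply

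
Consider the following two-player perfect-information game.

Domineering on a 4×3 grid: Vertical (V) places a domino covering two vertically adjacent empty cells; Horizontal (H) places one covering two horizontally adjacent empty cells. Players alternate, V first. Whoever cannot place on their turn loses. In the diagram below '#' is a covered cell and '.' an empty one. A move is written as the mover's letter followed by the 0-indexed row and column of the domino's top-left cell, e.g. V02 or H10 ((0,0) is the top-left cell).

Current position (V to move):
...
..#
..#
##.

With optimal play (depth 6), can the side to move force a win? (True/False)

V winning at [.../..#/..#/##.]: True

ply 1, V at .../..#/..#/##. | V00=+1→#../#.#/..#/##.*; V01=+1→.#./.##/..#/##.; V10=+1→.../#.#/#.#/##.; V11=+1→.../.##/.##/##.
ply 2, H at #../#.#/..#/##. | H01=-1→###/#.#/..#/##.*; H20=-1→#../#.#/###/##.
ply 3, V at ###/#.#/..#/##. | V11=+1→###/###/.##/##.*
ply 4: ###/###/.##/##. is terminal -1 (H); from .../..#/..#/##. depth 6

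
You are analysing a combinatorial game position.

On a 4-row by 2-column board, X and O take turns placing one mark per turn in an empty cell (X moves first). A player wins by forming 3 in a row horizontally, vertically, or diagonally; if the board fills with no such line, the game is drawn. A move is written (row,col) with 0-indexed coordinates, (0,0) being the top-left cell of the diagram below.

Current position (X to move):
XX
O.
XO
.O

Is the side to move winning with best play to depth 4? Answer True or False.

X winning at [XX/O./XO/.O]: False

p1 X@[XX/O./XO/.O]: (1,1)[XX/OX/XO/.O]+0* (3,0)[XX/O./XO/XO]-1
p2 O@[XX/OX/XO/.O]: (3,0)[XX/OX/XO/OO]+0*
p3 X@[XX/OX/XO/OO] terminal +0; root [XX/O./XO/.O] d4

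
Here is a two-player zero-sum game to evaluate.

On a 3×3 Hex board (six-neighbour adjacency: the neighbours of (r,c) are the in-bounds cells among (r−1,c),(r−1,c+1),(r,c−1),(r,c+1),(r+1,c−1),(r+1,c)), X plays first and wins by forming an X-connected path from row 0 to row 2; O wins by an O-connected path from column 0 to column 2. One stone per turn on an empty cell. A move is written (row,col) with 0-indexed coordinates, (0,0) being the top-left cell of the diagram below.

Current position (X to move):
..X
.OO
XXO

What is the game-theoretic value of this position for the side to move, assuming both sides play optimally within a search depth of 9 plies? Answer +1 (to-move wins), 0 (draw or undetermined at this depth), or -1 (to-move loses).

[..X/.OO/XXO] X move#1: (0,0):-1/X.X/.OO/XXO, (0,1):-1/.XX/.OO/XXO, (1,0):+1/..X/XOO/XXO*
[..X/XOO/XXO] O move#2: (0,0):-1/O.X/XOO/XXO*, (0,1):-1/.OX/XOO/XXO
[O.X/XOO/XXO] X move#3: (0,1):+1/OXX/XOO/XXO*
[OXX/XOO/XXO] end (terminal -1, O#4); searched ..X/.OO/XXO to 9

value(..X/.OO/XXO, X) = +1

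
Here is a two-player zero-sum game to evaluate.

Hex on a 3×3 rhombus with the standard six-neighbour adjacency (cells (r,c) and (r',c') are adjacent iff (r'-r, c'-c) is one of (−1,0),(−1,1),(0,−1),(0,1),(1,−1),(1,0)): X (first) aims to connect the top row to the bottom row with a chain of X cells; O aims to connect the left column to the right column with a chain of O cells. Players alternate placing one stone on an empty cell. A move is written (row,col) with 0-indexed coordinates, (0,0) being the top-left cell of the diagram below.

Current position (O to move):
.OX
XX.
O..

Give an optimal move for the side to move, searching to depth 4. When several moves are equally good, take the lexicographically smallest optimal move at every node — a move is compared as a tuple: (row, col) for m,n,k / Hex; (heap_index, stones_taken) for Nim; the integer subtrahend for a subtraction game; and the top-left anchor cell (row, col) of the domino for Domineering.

[.OX/XX./O..] O move#1: (0,0):-1/OOX/XX./O.., (1,2):-1/.OX/XXO/O.., (2,1):+1/.OX/XX./OO.*, (2,2):-1/.OX/XX./O.O
[.OX/XX./OO.] X move#2: (0,0):-1/XOX/XX./OO.*, (1,2):-1/.OX/XXX/OO., (2,2):-1/.OX/XX./OOX
[XOX/XX./OO.] O move#3: (1,2):+1/XOX/XXO/OO.*, (2,2):+1/XOX/XX./OOO
[XOX/XXO/OO.] end (terminal -1, X#4); searched .OX/XX./O.. to 4

O's best at [.OX/XX./O..]: (2,1)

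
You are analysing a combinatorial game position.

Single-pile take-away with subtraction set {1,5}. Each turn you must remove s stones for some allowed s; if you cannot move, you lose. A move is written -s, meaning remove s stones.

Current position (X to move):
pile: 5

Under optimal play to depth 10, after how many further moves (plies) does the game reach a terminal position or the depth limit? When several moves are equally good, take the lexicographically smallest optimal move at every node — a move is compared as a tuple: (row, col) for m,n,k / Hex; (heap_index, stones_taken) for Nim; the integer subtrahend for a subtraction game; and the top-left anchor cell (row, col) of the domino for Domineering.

PV length from [5]: 5 plies

p1 X@[5]: -1[4]+1* -5[0]+1
p2 O@[4]: -1[3]-1*
p3 X@[3]: -1[2]+1*
p4 O@[2]: -1[1]-1*
p5 X@[1]: -1[0]+1*
p6 O@[0] terminal -1; root [5] d10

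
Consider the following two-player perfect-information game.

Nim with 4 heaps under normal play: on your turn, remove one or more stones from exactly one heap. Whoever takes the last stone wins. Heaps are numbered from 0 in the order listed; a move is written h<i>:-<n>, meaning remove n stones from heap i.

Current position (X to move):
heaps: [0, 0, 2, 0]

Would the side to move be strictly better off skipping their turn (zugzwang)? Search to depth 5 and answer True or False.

zugzwang((0,0,2,0), X) = False

[(0,0,2,0)] X move#1: h2:-1:-1/(0,0,1,0), h2:-2:+1/(0,0,0,0)*
[(0,0,0,0)] end (terminal -1, O#2); searched (0,0,2,0) to 5
if X skipped the turn, O would face:
~ [(0,0,2,0)] O move#1: h2:-1:-1/(0,0,1,0), h2:-2:+1/(0,0,0,0)*
~ [(0,0,0,0)] end (terminal -1, X#2); searched (0,0,2,0) to 5
compare (X): move=+1 vs pass=-1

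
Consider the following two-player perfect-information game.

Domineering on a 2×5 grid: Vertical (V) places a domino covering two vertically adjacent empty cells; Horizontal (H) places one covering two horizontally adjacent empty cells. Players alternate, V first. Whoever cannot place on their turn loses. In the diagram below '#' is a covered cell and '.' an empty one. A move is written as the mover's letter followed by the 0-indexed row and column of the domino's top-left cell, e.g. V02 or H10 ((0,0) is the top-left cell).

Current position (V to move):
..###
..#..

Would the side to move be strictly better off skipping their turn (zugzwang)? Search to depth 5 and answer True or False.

p1 V@[..###/..#..]: V00[#.###/#.#..]+1* V01[.####/.##..]+1
p2 H@[#.###/#.#..]: H13[#.###/#.###]-1*
p3 V@[#.###/#.###]: V01[#####/#####]+1*
p4 H@[#####/#####] terminal -1; root [..###/..#..] d5
suppose V passes — search the same position with H to move:
pass> p1 H@[..###/..#..]: H00[#####/..#..]+1* H10[..###/###..]+1 H13[..###/..###]-1
pass> p2 V@[#####/..#..] terminal -1; root [..###/..#..] d5
for V: play +1, pass -1

zugzwang(..###/..#.., V) = False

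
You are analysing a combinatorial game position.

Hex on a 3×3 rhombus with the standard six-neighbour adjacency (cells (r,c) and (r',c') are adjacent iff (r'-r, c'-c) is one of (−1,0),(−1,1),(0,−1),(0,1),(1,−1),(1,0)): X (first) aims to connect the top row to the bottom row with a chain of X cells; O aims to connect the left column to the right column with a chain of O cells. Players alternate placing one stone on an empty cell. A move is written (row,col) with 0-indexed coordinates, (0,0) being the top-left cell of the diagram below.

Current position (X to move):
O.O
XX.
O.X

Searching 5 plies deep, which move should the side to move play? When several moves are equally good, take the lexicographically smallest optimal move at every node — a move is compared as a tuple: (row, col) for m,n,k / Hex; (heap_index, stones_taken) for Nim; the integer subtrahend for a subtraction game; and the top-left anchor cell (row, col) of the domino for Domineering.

X's best at [O.O/XX./O.X]: (0,1)

[O.O/XX./O.X] X move#1: (0,1):+1/OXO/XX./O.X*, (1,2):-1/O.O/XXX/O.X, (2,1):-1/O.O/XX./OXX
[OXO/XX./O.X] O move#2: (1,2):-1/OXO/XXO/O.X*, (2,1):-1/OXO/XX./OOX
[OXO/XXO/O.X] X move#3: (2,1):+1/OXO/XXO/OXX*
[OXO/XXO/OXX] end (terminal -1, O#4); searched O.O/XX./O.X to 5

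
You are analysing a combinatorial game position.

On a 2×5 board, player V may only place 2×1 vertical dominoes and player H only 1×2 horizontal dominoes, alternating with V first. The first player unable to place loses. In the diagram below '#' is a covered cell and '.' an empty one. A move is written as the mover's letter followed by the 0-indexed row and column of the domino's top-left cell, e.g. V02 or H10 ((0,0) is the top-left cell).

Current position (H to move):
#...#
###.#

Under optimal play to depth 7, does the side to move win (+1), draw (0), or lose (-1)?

ply 1, H at #...#/###.# | H01=-1→###.#/###.#; H02=+1→#.###/###.#*
ply 2: #.###/###.# is terminal -1 (V); from #...#/###.# depth 7

value(#...#/###.#, H) = +1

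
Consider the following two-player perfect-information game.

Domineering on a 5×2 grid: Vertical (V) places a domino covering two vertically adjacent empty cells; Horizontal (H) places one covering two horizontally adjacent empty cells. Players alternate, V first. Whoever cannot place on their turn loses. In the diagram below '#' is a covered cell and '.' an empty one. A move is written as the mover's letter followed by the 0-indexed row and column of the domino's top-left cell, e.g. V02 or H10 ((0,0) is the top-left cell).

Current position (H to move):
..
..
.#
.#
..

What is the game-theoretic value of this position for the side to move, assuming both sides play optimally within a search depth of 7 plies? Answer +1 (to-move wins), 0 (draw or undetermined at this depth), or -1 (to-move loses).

[../../.#/.#/..] H move#1: H00:+1/##/../.#/.#/..*, H10:+1/../##/.#/.#/.., H40:-1/../../.#/.#/##
[##/../.#/.#/..] V move#2: V10:-1/##/#./##/.#/..*, V20:-1/##/../##/##/.., V30:-1/##/../.#/##/#.
[##/#./##/.#/..] H move#3: H40:+1/##/#./##/.#/##*
[##/#./##/.#/##] end (terminal -1, V#4); searched ../../.#/.#/.. to 7

value(../../.#/.#/.., H) = +1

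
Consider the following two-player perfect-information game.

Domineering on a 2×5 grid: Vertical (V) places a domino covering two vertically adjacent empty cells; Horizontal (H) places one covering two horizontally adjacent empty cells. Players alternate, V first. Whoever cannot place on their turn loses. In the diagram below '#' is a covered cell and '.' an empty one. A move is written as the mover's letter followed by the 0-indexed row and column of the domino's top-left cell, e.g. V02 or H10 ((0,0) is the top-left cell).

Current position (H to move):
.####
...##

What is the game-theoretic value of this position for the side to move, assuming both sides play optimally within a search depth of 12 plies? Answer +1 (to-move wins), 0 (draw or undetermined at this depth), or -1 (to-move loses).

ply 1, H at .####/...## | H10=+1→.####/##.##*; H11=-1→.####/.####
ply 2: .####/##.## is terminal -1 (V); from .####/...## depth 12

value(.####/...##, H) = +1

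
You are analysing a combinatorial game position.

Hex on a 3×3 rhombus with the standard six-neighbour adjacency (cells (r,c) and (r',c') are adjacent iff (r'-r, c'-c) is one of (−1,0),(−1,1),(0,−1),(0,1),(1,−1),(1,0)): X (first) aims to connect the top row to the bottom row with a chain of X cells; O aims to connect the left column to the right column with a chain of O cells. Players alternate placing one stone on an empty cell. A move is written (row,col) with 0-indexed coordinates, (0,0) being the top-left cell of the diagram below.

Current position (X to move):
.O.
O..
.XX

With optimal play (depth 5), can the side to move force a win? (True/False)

[.O./O../.XX] X move#1: (0,0):-1/XO./O../.XX, (0,2):+1/.OX/O../.XX*, (1,1):-1/.O./OX./.XX, (1,2):-1/.O./O.X/.XX, (2,0):-1/.O./O../XXX
[.OX/O../.XX] O move#2: (0,0):-1/OOX/O../.XX*, (1,1):-1/.OX/OO./.XX, (1,2):-1/.OX/O.O/.XX, (2,0):-1/.OX/O../OXX
[OOX/O../.XX] X move#3: (1,1):+1/OOX/OX./.XX*, (1,2):+1/OOX/O.X/.XX, (2,0):+1/OOX/O../XXX
[OOX/OX./.XX] end (terminal -1, O#4); searched .O./O../.XX to 5

X winning at [.O./O../.XX]: True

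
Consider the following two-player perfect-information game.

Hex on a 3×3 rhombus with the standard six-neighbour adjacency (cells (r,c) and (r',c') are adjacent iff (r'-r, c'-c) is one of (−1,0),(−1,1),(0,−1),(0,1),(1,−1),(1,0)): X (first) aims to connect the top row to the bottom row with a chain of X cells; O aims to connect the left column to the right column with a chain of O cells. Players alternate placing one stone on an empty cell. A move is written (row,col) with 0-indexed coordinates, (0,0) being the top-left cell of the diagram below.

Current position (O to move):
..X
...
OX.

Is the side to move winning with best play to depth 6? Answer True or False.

[..X/.../OX.] O move#1: (0,0):-1/O.X/.../OX.*, (0,1):-1/.OX/.../OX., (1,0):-1/..X/O../OX., (1,1):-1/..X/.O./OX., (1,2):-1/..X/..O/OX., (2,2):-1/..X/.../OXO
[O.X/.../OX.] X move#2: (0,1):+1/OXX/.../OX.*, (1,0):+1/O.X/X../OX., (1,1):+1/O.X/.X./OX., (1,2):+1/O.X/..X/OX., (2,2):+1/O.X/.../OXX
[OXX/.../OX.] O move#3: (1,0):-1/OXX/O../OX.*, (1,1):-1/OXX/.O./OX., (1,2):-1/OXX/..O/OX., (2,2):-1/OXX/.../OXO
[OXX/O../OX.] X move#4: (1,1):+1/OXX/OX./OX.*, (1,2):+1/OXX/O.X/OX., (2,2):+1/OXX/O../OXX
[OXX/OX./OX.] end (terminal -1, O#5); searched ..X/.../OX. to 6

O winning at [..X/.../OX.]: False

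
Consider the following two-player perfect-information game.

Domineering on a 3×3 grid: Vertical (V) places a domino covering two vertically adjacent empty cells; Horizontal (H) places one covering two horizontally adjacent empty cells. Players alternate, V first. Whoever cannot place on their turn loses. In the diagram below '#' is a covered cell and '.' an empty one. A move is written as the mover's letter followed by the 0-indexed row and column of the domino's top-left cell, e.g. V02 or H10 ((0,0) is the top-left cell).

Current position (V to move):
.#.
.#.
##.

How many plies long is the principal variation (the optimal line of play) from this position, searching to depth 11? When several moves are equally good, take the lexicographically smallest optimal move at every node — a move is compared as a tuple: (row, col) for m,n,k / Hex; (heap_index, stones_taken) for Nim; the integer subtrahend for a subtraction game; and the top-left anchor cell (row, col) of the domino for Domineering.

PV length from [.#./.#./##.]: 1 ply

p1 V@[.#./.#./##.]: V00[##./##./##.]+1* V02[.##/.##/##.]+1 V12[.#./.##/###]+1
p2 H@[##./##./##.] terminal -1; root [.#./.#./##.] d11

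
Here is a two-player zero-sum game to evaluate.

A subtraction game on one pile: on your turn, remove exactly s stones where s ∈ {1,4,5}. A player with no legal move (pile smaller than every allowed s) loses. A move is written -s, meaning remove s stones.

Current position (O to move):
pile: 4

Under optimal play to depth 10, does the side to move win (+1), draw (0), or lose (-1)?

value(4, O) = +1

[4] O move#1: -1:-1/3, -4:+1/0*
[0] end (terminal -1, X#2); searched 4 to 10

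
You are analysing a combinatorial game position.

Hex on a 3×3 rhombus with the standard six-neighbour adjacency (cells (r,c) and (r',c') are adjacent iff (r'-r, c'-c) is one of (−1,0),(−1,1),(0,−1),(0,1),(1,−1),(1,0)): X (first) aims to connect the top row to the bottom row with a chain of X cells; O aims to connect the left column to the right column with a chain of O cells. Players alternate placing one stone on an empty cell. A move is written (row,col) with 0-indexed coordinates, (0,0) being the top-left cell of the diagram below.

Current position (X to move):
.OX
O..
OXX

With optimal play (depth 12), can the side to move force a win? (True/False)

ply 1, X at .OX/O../OXX | (0,0)=+1→XOX/O../OXX*; (1,1)=+1→.OX/OX./OXX; (1,2)=+1→.OX/O.X/OXX
ply 2, O at XOX/O../OXX | (1,1)=-1→XOX/OO./OXX*; (1,2)=-1→XOX/O.O/OXX
ply 3, X at XOX/OO./OXX | (1,2)=+1→XOX/OOX/OXX*
ply 4: XOX/OOX/OXX is terminal -1 (O); from .OX/O../OXX depth 12

X winning at [.OX/O../OXX]: True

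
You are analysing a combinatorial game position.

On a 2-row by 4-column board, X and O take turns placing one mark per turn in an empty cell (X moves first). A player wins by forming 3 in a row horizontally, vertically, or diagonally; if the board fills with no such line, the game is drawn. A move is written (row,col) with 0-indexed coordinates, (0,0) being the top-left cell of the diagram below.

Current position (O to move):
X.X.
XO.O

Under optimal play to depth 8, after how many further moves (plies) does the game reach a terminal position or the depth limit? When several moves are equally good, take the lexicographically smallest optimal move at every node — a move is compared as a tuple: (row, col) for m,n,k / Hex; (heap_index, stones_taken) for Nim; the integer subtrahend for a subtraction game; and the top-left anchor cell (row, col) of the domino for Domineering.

PV length from [X.X./XO.O]: 1 ply

p1 O@[X.X./XO.O]: (0,1)[XOX./XO.O]+0 (0,3)[X.XO/XO.O]-1 (1,2)[X.X./XOOO]+1*
p2 X@[X.X./XOOO] terminal -1; root [X.X./XO.O] d8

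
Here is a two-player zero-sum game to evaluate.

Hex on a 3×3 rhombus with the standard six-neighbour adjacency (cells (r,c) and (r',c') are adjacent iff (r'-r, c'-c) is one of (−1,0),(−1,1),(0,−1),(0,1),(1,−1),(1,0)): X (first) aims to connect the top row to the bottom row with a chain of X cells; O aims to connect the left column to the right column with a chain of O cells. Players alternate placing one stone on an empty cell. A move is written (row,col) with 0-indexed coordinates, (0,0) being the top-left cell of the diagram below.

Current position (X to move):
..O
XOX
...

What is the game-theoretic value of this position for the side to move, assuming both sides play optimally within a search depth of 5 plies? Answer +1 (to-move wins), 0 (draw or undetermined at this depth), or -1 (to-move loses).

value(..O/XOX/..., X) = +1

[..O/XOX/...] X move#1: (0,0):-1/X.O/XOX/..., (0,1):-1/.XO/XOX/..., (2,0):+1/..O/XOX/X..*, (2,1):-1/..O/XOX/.X., (2,2):-1/..O/XOX/..X
[..O/XOX/X..] O move#2: (0,0):-1/O.O/XOX/X..*, (0,1):-1/.OO/XOX/X.., (2,1):-1/..O/XOX/XO., (2,2):-1/..O/XOX/X.O
[O.O/XOX/X..] X move#3: (0,1):+1/OXO/XOX/X..*, (2,1):-1/O.O/XOX/XX., (2,2):-1/O.O/XOX/X.X
[OXO/XOX/X..] end (terminal -1, O#4); searched ..O/XOX/... to 5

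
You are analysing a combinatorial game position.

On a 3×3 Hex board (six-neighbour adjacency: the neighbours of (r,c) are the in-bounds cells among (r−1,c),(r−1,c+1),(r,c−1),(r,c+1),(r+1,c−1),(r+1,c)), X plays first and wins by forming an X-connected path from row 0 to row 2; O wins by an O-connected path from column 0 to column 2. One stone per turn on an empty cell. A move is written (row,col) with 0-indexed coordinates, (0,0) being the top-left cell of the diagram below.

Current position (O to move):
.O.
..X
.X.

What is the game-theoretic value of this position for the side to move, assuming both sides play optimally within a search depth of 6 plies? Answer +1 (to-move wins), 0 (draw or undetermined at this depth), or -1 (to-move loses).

[.O./..X/.X.] O move#1: (0,0):-1/OO./..X/.X., (0,2):+1/.OO/..X/.X.*, (1,0):-1/.O./O.X/.X., (1,1):-1/.O./.OX/.X., (2,0):-1/.O./..X/OX., (2,2):-1/.O./..X/.XO
[.OO/..X/.X.] X move#2: (0,0):-1/XOO/..X/.X.*, (1,0):-1/.OO/X.X/.X., (1,1):-1/.OO/.XX/.X., (2,0):-1/.OO/..X/XX., (2,2):-1/.OO/..X/.XX
[XOO/..X/.X.] O move#3: (1,0):+1/XOO/O.X/.X.*, (1,1):+1/XOO/.OX/.X., (2,0):+1/XOO/..X/OX., (2,2):-1/XOO/..X/.XO
[XOO/O.X/.X.] end (terminal -1, X#4); searched .O./..X/.X. to 6

value(.O./..X/.X., O) = +1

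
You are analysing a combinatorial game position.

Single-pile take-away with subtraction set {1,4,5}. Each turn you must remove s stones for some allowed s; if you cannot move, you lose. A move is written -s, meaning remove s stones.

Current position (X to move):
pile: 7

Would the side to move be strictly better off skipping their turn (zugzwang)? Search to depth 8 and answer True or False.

ply 1, X at 7 | -1=-1→6; -4=-1→3; -5=+1→2*
ply 2, O at 2 | -1=-1→1*
ply 3, X at 1 | -1=+1→0*
ply 4: 0 is terminal -1 (O); from 7 depth 8
pass branch (O moves first from the same position):
  | ply 1, O at 7 | -1=-1→6; -4=-1→3; -5=+1→2*
  | ply 2, X at 2 | -1=-1→1*
  | ply 3, O at 1 | -1=+1→0*
  | ply 4: 0 is terminal -1 (X); from 7 depth 8
X moving scores +1; X passing scores -1

zugzwang(7, X) = False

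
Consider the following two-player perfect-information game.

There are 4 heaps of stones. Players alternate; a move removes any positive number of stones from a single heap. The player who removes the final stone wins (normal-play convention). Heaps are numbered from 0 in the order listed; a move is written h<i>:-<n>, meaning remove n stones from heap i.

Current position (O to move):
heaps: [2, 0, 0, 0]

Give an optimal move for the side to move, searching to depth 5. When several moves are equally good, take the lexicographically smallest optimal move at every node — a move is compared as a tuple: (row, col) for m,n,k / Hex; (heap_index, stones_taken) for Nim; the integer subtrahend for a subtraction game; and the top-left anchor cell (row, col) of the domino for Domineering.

[(2,0,0,0)] O move#1: h0:-1:-1/(1,0,0,0), h0:-2:+1/(0,0,0,0)*
[(0,0,0,0)] end (terminal -1, X#2); searched (2,0,0,0) to 5

O's best at [(2,0,0,0)]: h0:-2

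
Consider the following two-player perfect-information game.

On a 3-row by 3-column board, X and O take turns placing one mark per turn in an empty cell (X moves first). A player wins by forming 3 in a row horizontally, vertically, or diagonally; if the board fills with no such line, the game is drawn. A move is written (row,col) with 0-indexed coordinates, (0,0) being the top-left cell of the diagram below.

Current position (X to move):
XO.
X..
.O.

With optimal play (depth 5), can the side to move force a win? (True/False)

X winning at [XO./X../.O.]: True

[XO./X../.O.] X move#1: (0,2):-1/XOX/X../.O., (1,1):+1/XO./XX./.O.*, (1,2):-1/XO./X.X/.O., (2,0):+1/XO./X../XO., (2,2):-1/XO./X../.OX
[XO./XX./.O.] O move#2: (0,2):-1/XOO/XX./.O.*, (1,2):-1/XO./XXO/.O., (2,0):-1/XO./XX./OO., (2,2):-1/XO./XX./.OO
[XOO/XX./.O.] X move#3: (1,2):+1/XOO/XXX/.O.*, (2,0):+1/XOO/XX./XO., (2,2):+1/XOO/XX./.OX
[XOO/XXX/.O.] end (terminal -1, O#4); searched XO./X../.O. to 5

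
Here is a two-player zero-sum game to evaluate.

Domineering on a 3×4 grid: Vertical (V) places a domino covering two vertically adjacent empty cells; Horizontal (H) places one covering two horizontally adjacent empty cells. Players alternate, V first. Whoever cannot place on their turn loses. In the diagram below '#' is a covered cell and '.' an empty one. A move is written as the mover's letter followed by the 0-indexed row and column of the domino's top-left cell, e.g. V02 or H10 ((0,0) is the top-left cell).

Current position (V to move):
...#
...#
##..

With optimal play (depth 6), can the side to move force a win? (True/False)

V winning at [...#/...#/##..]: True

[...#/...#/##..] V move#1: V00:-1/#..#/#..#/##.., V01:+1/.#.#/.#.#/##..*, V02:-1/..##/..##/##.., V12:-1/...#/..##/###.
[.#.#/.#.#/##..] H move#2: H22:-1/.#.#/.#.#/####*
[.#.#/.#.#/####] V move#3: V00:+1/##.#/##.#/####*, V02:+1/.###/.###/####
[##.#/##.#/####] end (terminal -1, H#4); searched ...#/...#/##.. to 6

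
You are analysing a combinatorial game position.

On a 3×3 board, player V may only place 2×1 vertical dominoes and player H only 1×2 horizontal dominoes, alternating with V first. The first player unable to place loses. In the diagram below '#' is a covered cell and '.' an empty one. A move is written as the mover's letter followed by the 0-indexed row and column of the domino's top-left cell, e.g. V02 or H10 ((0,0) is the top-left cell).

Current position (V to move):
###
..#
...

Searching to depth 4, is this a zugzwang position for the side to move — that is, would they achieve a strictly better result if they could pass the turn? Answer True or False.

zugzwang(###/..#/..., V) = False

p1 V@[###/..#/...]: V10[###/#.#/#..]-1 V11[###/.##/.#.]+1*
p2 H@[###/.##/.#.] terminal -1; root [###/..#/...] d4
pass branch (H moves first from the same position):
  | p1 H@[###/..#/...]: H10[###/###/...]+1* H20[###/..#/##.]+1 H21[###/..#/.##]-1
  | p2 V@[###/###/...] terminal -1; root [###/..#/...] d4
V moving scores +1; V passing scores -1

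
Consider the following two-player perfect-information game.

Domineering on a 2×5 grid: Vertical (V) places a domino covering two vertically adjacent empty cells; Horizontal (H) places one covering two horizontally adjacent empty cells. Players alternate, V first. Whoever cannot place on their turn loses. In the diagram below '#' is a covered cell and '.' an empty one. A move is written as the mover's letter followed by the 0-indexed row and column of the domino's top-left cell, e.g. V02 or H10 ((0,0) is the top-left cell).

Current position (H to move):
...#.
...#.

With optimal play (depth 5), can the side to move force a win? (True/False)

[...#./...#.] H move#1: H00:-1/##.#./...#.*, H01:-1/.###./...#., H10:-1/...#./##.#., H11:-1/...#./.###.
[##.#./...#.] V move#2: V02:+1/####./..##.*, V04:-1/##.##/...##
[####./..##.] H move#3: H10:-1/####./####.*
[####./####.] V move#4: V04:+1/#####/#####*
[#####/#####] end (terminal -1, H#5); searched ...#./...#. to 5

H winning at [...#./...#.]: False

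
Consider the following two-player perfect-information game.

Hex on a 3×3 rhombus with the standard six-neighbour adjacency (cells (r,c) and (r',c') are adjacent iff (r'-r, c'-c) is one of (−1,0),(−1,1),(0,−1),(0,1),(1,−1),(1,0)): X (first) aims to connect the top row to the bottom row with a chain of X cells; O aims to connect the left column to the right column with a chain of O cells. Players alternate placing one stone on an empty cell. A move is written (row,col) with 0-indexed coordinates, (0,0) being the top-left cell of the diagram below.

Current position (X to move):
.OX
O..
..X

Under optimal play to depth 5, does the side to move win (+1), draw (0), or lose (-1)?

ply 1, X at .OX/O../..X | (0,0)=+1→XOX/O../..X*; (1,1)=+1→.OX/OX./..X; (1,2)=+1→.OX/O.X/..X; (2,0)=+1→.OX/O../X.X; (2,1)=+1→.OX/O../.XX
ply 2, O at XOX/O../..X | (1,1)=-1→XOX/OO./..X*; (1,2)=-1→XOX/O.O/..X; (2,0)=-1→XOX/O../O.X; (2,1)=-1→XOX/O../.OX
ply 3, X at XOX/OO./..X | (1,2)=+1→XOX/OOX/..X*; (2,0)=-1→XOX/OO./X.X; (2,1)=-1→XOX/OO./.XX
ply 4: XOX/OOX/..X is terminal -1 (O); from .OX/O../..X depth 5

value(.OX/O../..X, X) = +1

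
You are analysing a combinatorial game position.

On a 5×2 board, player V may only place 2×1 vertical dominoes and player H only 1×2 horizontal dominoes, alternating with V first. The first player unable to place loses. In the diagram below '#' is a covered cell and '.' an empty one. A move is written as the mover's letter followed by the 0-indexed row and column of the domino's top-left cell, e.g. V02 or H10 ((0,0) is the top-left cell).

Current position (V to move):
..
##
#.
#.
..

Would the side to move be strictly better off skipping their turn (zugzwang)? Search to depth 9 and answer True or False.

zugzwang(../##/#./#./.., V) = False

p1 V@[../##/#./#./..]: V21[../##/##/##/..]-1* V31[../##/#./##/.#]-1
p2 H@[../##/##/##/..]: H00[##/##/##/##/..]+1* H40[../##/##/##/##]+1
p3 V@[##/##/##/##/..] terminal -1; root [../##/#./#./..] d9
if V skipped the turn, H would face:
~ p1 H@[../##/#./#./..]: H00[##/##/#./#./..]-1 H40[../##/#./#./##]+1*
~ p2 V@[../##/#./#./##]: V21[../##/##/##/##]-1*
~ p3 H@[../##/##/##/##]: H00[##/##/##/##/##]+1*
~ p4 V@[##/##/##/##/##] terminal -1; root [../##/#./#./..] d9
compare (V): move=-1 vs pass=-1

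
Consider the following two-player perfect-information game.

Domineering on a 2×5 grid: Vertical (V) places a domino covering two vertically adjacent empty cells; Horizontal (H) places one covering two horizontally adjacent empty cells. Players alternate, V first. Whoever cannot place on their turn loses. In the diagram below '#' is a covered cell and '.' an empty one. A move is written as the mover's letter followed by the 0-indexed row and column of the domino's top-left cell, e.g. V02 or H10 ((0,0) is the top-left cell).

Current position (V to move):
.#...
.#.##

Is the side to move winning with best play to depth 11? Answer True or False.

V winning at [.#.../.#.##]: True

[.#.../.#.##] V move#1: V00:-1/##.../##.##, V02:+1/.##../.####*
[.##../.####] H move#2: H03:-1/.####/.####*
[.####/.####] V move#3: V00:+1/#####/#####*
[#####/#####] end (terminal -1, H#4); searched .#.../.#.## to 11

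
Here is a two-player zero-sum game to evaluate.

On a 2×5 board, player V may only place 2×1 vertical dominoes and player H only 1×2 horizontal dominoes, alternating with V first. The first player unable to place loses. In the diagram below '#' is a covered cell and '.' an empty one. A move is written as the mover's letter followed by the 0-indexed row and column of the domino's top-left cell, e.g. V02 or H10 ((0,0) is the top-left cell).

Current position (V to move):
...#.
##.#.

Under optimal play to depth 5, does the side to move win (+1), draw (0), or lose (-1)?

value(...#./##.#., V) = +1

ply 1, V at ...#./##.#. | V02=+1→..##./####.*; V04=-1→...##/##.##
ply 2, H at ..##./####. | H00=-1→####./####.*
ply 3, V at ####./####. | V04=+1→#####/#####*
ply 4: #####/##### is terminal -1 (H); from ...#./##.#. depth 5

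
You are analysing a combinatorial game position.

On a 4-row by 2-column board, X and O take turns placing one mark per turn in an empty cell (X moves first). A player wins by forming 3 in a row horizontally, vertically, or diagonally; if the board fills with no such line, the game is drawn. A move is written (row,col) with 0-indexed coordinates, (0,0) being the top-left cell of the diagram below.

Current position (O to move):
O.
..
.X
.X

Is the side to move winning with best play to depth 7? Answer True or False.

O winning at [O./../.X/.X]: False

p1 O@[O./../.X/.X]: (0,1)[OO/../.X/.X]-1 (1,0)[O./O./.X/.X]-1 (1,1)[O./.O/.X/.X]+0* (2,0)[O./../OX/.X]-1 (3,0)[O./../.X/OX]-1
p2 X@[O./.O/.X/.X]: (0,1)[OX/.O/.X/.X]+0* (1,0)[O./XO/.X/.X]+0 (2,0)[O./.O/XX/.X]+0 (3,0)[O./.O/.X/XX]+0
p3 O@[OX/.O/.X/.X]: (1,0)[OX/OO/.X/.X]+0* (2,0)[OX/.O/OX/.X]+0 (3,0)[OX/.O/.X/OX]+0
p4 X@[OX/OO/.X/.X]: (2,0)[OX/OO/XX/.X]+0* (3,0)[OX/OO/.X/XX]-1
p5 O@[OX/OO/XX/.X]: (3,0)[OX/OO/XX/OX]+0*
p6 X@[OX/OO/XX/OX] terminal +0; root [O./../.X/.X] d7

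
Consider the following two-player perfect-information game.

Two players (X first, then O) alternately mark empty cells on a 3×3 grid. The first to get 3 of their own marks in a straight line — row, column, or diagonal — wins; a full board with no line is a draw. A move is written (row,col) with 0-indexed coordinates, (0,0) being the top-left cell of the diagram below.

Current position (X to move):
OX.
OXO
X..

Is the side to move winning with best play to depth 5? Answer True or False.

[OX./OXO/X..] X move#1: (0,2):+1/OXX/OXO/X..*, (2,1):+1/OX./OXO/XX., (2,2):+1/OX./OXO/X.X
[OXX/OXO/X..] end (terminal -1, O#2); searched OX./OXO/X.. to 5

X winning at [OX./OXO/X..]: True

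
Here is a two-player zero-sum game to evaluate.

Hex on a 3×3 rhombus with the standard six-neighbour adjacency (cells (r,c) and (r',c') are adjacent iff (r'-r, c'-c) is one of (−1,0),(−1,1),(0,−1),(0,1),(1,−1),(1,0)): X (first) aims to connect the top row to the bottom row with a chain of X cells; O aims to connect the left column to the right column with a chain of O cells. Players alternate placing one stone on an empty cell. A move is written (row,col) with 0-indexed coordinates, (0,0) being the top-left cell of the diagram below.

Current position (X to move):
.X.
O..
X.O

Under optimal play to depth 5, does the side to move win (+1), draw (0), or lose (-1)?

p1 X@[.X./O../X.O]: (0,0)[XX./O../X.O]-1 (0,2)[.XX/O../X.O]-1 (1,1)[.X./OX./X.O]+1* (1,2)[.X./O.X/X.O]-1 (2,1)[.X./O../XXO]-1
p2 O@[.X./OX./X.O] terminal -1; root [.X./O../X.O] d5

value(.X./O../X.O, X) = +1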